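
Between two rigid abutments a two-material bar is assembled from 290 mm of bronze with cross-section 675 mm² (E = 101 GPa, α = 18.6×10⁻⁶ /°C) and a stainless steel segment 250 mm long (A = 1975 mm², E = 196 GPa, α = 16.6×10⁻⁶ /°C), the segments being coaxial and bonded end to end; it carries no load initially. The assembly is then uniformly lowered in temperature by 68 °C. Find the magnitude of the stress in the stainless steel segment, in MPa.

With the walls removed the bar would change length by δ_free = Σ αᵢΔT Lᵢ = 18.6×10⁻⁶×68×290 + 16.6×10⁻⁶×68×250 = 0.649 mm.
Since the ends are fixed, an axial force P builds up, equal in every segment, with P · Σ Lᵢ/(AᵢEᵢ) = δ_free.
The series flexibility is Σ Lᵢ/(AᵢEᵢ) = 290/(675×101×10³) + 250/(1975×196×10³) = 4.9×10⁻⁶ mm/N.
Hence P = δ_free / Σ(L/AE) = 0.649/4.9×10⁻⁶ = 132.5 kN (tensile).
σ_{stainless steel} = P / A = 132500 / 1975 = 67.07 MPa.

σ ≈ 67.1 MPa (tensile)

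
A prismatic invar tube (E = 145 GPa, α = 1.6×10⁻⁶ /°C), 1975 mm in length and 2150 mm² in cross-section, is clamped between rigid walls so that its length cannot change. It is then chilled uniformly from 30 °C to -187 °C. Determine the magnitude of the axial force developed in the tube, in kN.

P ≈ 108 kN (tensile)

The ends cannot move, so σ = EαΔT = 145×10³ × 1.6×10⁻⁶ × 217 = 50.34 MPa.
Then P = σA = 50.34 × 2150 mm² = 108.2 kN, tensile.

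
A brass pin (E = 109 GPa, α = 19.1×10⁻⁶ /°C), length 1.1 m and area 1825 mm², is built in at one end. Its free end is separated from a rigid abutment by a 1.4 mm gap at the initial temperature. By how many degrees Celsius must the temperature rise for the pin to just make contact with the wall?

The gap closes when αΔT L = 1.4 mm, since the pin is still unstressed at that instant.
ΔT = 1.4 / (19.1×10⁻⁶ × 1100) = 66.63 °C.

ΔT ≈ 66.6 °C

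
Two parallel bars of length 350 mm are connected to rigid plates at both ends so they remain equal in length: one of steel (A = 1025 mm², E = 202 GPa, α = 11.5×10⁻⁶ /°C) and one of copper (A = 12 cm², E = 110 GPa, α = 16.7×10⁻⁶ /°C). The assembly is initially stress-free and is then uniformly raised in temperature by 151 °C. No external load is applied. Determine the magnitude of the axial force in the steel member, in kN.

Both members must finish at the same length. With the larger α, the copper tends to over-expand; the plates restrain it, putting the copper in compression and the steel in tension. With no external load the two internal forces are equal and opposite, magnitude P.
Setting the final lengths equal and cancelling L: (α₁ − α₂)ΔT = P/(A₁E₁) + P/(A₂E₂).
|α₁ − α₂|·ΔT = 5.2×10⁻⁶ × 151 = 0.0007852.
1/(A₁E₁) + 1/(A₂E₂) = 1/(1025×202×10³) + 1/(1200×110×10³) = 1.241×10⁻⁸ N⁻¹.
So P = 0.0007852 / 1.241×10⁻⁸ = 63.29 kN.

P ≈ 63.3 kN (tensile in the steel)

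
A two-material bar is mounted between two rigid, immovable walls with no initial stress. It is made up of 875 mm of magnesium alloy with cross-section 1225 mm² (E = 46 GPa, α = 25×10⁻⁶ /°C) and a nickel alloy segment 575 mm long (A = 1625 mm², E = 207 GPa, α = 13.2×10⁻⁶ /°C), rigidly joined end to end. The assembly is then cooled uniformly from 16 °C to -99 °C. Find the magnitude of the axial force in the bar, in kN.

With the walls removed the bar would change length by δ_free = Σ αᵢΔT Lᵢ = 25×10⁻⁶×115×875 + 13.2×10⁻⁶×115×575 = 3.388 mm.
Since the ends are fixed, an axial force P builds up, equal in every segment, with P · Σ Lᵢ/(AᵢEᵢ) = δ_free.
Σ Lᵢ/(AᵢEᵢ) = 875/(1225×46×10³) + 575/(1625×207×10³) = 1.724×10⁻⁵ mm/N.
P = 3.388 / 1.724×10⁻⁵ = 196600 N = 196.6 kN, tensile.

P ≈ 197 kN (tensile)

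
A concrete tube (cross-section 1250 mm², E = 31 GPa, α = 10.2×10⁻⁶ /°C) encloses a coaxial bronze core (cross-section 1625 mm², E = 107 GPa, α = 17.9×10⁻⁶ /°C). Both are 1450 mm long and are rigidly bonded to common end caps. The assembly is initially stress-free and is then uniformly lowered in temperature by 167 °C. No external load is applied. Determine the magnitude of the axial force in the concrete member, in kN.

P ≈ 40.7 kN (compressive in the concrete)

Both members must finish at the same length. With the larger α, the bronze tends to over-contract; the plates restrain it, putting the bronze in tension and the concrete in compression. With no external load the two internal forces are equal and opposite, magnitude P.
Equating the net (thermal + elastic) strains gives |α₁ − α₂|·ΔT = P·[1/(A₁E₁) + 1/(A₂E₂)].
|α₁ − α₂|·ΔT = 7.7×10⁻⁶ × 167 = 0.001286.
1/(A₁E₁) + 1/(A₂E₂) = 1/(1250×31×10³) + 1/(1625×107×10³) = 3.156×10⁻⁸ N⁻¹.
P = 0.001286 / 3.156×10⁻⁸ = 40750 N = 40.75 kN.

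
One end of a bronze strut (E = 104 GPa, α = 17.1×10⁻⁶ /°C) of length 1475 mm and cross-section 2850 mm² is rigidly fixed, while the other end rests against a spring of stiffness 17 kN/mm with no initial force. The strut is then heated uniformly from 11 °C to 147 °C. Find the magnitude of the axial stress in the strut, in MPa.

The unrestrained thermal change is αΔT L = 17.1×10⁻⁶ × 136 × 1475 = 3.43 mm.
With a force P in the spring, the elastic change of the strut is PL/(AE) and that of the spring is P/k; compatibility requires their sum to equal δ_free.
So P = δ_free / [L/(AE) + 1/k] = 3.43 / [ 1475/(2850×104×10³) + 1/(17×10³) ].
P = 3.43 / 6.38×10⁻⁵ = 53770 N.
σ = P/A = 53770/2850 = 18.87 MPa.

σ ≈ 18.9 MPa (compressive)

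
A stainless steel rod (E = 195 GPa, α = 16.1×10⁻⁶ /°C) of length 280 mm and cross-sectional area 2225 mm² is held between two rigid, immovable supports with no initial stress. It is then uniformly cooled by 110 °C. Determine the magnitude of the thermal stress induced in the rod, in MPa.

Because both ends are immovable the net strain is zero, and the suppressed thermal strain is αΔT = 16.1×10⁻⁶ × 110 = 1771×10⁻⁶.
Hence σ = E·αΔT = 195×10³ × 1771×10⁻⁶ = 345.3 MPa, tensile.

σ ≈ 345 MPa (tensile)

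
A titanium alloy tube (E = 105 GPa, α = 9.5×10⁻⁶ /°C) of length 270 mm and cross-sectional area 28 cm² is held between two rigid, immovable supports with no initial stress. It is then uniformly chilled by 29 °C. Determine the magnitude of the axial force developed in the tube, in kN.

P ≈ 81 kN (tensile)

Full restraint means ε = 0, so the stress is σ = EαΔT = 105×10³ × 9.5×10⁻⁶ × 29 = 28.93 MPa.
Then P = σA = 28.93 × 2800 mm² = 81 kN, tensile.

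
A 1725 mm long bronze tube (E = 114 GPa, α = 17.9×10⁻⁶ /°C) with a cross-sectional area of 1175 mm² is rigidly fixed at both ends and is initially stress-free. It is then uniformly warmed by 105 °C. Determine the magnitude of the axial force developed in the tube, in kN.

With zero net strain, σ = E·αΔT = 114 GPa × 17.9×10⁻⁶ × 105 = 214.3 MPa.
Axial force P = σA = 214.3 × 1175 = 251800 N = 251.8 kN, compressive.

P ≈ 252 kN (compressive)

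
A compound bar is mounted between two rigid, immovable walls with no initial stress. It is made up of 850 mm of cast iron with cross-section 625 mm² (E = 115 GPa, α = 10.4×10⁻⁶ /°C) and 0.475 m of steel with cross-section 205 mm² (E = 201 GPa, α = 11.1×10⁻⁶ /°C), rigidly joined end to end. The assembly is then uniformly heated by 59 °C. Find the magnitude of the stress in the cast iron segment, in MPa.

σ ≈ 57 MPa (compressive)

If the supports were absent, the total length change would be Σ αᵢΔT Lᵢ = 10.4×10⁻⁶×59×850 + 11.1×10⁻⁶×59×475 = 0.8326 mm.
Since the ends are fixed, an axial force P builds up, equal in every segment, with P · Σ Lᵢ/(AᵢEᵢ) = δ_free.
The series flexibility is Σ Lᵢ/(AᵢEᵢ) = 850/(625×115×10³) + 475/(205×201×10³) = 2.335×10⁻⁵ mm/N.
Hence P = δ_free / Σ(L/AE) = 0.8326/2.335×10⁻⁵ = 35.65 kN (compressive).
σ_{cast iron} = P / A = 35650 / 625 = 57.05 MPa.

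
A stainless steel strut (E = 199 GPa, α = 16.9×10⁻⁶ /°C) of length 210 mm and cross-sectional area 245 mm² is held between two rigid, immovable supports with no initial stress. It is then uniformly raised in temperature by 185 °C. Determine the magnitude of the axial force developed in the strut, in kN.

Full restraint means ε = 0, so the stress is σ = EαΔT = 199×10³ × 16.9×10⁻⁶ × 185 = 622.2 MPa.
Axial force P = σA = 622.2 × 245 = 152400 N = 152.4 kN, compressive.

P ≈ 152 kN (compressive)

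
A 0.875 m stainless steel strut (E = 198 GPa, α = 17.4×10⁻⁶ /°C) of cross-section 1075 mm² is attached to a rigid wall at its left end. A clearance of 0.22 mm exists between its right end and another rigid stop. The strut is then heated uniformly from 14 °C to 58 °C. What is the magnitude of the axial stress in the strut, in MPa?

σ ≈ 102 MPa (compressive)

Unrestrained expansion: δ_free = αΔT L = 17.4×10⁻⁶ × 44 × 875 = 0.6699 mm.
This exceeds the 0.22 mm gap, so the wall pushes back. The portion of expansion that must be recovered elastically is δ_free − gap = 0.6699 − 0.22 = 0.4499 mm.
So σ = E(δ_free − g)/L = 198×10³ × 0.4499/875 = 101.8 MPa.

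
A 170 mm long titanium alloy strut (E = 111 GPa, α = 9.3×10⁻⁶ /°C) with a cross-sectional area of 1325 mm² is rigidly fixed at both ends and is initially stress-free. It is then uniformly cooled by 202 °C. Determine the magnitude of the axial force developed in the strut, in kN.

Full restraint means ε = 0, so the stress is σ = EαΔT = 111×10³ × 9.3×10⁻⁶ × 202 = 208.5 MPa.
Then P = σA = 208.5 × 1325 mm² = 276.3 kN, tensile.

P ≈ 276 kN (tensile)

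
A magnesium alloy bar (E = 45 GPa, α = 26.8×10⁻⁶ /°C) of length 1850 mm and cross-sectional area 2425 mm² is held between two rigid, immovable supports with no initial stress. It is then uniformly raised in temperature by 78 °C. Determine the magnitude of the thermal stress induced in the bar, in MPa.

σ ≈ 94.1 MPa (compressive)

The supports are rigid, so the total axial strain is zero. The restrained thermal strain is ε = αΔT = 26.8×10⁻⁶ × 78 = 2090.4×10⁻⁶.
Hence σ = E·αΔT = 45×10³ × 2090.4×10⁻⁶ = 94.07 MPa, compressive.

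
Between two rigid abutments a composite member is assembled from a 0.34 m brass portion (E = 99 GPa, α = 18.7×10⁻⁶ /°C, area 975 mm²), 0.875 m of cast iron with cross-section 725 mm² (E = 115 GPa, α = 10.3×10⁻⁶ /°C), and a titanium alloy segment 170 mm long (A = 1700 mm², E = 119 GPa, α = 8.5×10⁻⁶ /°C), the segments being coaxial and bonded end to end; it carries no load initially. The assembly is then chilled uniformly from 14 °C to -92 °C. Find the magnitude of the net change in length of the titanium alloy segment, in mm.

|ΔL| ≈ 0.0524 mm

If the supports were absent, the total length change would be Σ αᵢΔT Lᵢ = 18.7×10⁻⁶×106×340 + 10.3×10⁻⁶×106×875 + 8.5×10⁻⁶×106×170 = 1.782 mm.
The walls prevent any net length change, so an axial force P (same in every segment) develops. Compatibility: P · Σ Lᵢ/(AᵢEᵢ) = δ_free.
Σ Lᵢ/(AᵢEᵢ) = 340/(975×99×10³) + 875/(725×115×10³) + 170/(1700×119×10³) = 1.486×10⁻⁵ mm/N.
So P = 1.782 / 1.486×10⁻⁵ = 120 kN, tensile.
For the titanium alloy segment, free thermal change = 8.5×10⁻⁶×106×170 = 0.1532 mm and elastic change from P = 120000×170/(1700×119×10³) = 0.1008 mm; these oppose, so the net change is 0.0524 mm (segment shortens).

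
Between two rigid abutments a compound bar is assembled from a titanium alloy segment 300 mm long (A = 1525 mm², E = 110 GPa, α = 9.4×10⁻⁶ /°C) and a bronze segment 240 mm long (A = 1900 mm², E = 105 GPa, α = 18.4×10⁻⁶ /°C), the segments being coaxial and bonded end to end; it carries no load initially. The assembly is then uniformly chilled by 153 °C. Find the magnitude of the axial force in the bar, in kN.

If the supports were absent, the total length change would be Σ αᵢΔT Lᵢ = 9.4×10⁻⁶×153×300 + 18.4×10⁻⁶×153×240 = 1.107 mm.
Since the ends are fixed, an axial force P builds up, equal in every segment, with P · Σ Lᵢ/(AᵢEᵢ) = δ_free.
Σ Lᵢ/(AᵢEᵢ) = 300/(1525×110×10³) + 240/(1900×105×10³) = 2.991×10⁻⁶ mm/N.
So P = 1.107 / 2.991×10⁻⁶ = 370.1 kN, tensile.

P ≈ 370 kN (tensile)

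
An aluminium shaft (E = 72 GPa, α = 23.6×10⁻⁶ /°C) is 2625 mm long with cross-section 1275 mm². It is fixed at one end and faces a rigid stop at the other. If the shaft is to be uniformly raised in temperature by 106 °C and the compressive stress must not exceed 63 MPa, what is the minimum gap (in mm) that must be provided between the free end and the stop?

With no wall the shaft would lengthen by αΔT L = 23.6×10⁻⁶ × 106 × 2625 = 6.567 mm.
A stress of 63 MPa corresponds to the wall pushing the shaft back by σL/E = 63×2625/(72×10³) = 2.297 mm.
So the gap has to take up the difference, g_min = δ_free − σL/E = 6.567 − 2.297 = 4.27 mm.

g ≈ 4.27 mm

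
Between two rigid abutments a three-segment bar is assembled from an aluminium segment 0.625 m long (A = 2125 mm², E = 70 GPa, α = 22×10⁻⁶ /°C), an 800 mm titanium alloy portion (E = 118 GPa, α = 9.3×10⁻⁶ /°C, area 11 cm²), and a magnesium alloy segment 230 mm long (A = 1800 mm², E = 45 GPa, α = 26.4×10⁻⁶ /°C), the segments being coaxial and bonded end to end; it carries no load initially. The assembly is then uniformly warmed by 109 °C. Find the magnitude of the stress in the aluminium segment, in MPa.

σ ≈ 106 MPa (compressive)

If the supports were absent, the total length change would be Σ αᵢΔT Lᵢ = 22×10⁻⁶×109×625 + 9.3×10⁻⁶×109×800 + 26.4×10⁻⁶×109×230 = 2.972 mm.
The rigid supports impose zero overall length change; the single axial force P common to all segments must satisfy P Σ Lᵢ/(AᵢEᵢ) = δ_free.
Σ Lᵢ/(AᵢEᵢ) = 625/(2125×70×10³) + 800/(1100×118×10³) + 230/(1800×45×10³) = 1.32×10⁻⁵ mm/N.
Hence P = δ_free / Σ(L/AE) = 2.972/1.32×10⁻⁵ = 225 kN (compressive).
σ_{aluminium} = P / A = 225000 / 2125 = 105.9 MPa.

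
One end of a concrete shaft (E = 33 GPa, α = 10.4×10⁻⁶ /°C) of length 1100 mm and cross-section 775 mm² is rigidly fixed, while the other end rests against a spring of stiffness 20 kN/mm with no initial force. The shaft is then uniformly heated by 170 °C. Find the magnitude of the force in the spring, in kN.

Free thermal expansion: δ_free = αΔT L = 10.4×10⁻⁶ × 170 × 1100 = 1.945 mm.
Let P be the compressive force at the spring. The shaft shortens elastically by PL/(AE) and the spring compresses by P/k; together these equal δ_free.
P [ L/(AE) + 1/k ] = δ_free → P [ 1100/(775×33×10³) + 1/(20×10³) ] = 1.945.
P = 1.945 / 9.301×10⁻⁵ = 20910 N.

P ≈ 20.9 kN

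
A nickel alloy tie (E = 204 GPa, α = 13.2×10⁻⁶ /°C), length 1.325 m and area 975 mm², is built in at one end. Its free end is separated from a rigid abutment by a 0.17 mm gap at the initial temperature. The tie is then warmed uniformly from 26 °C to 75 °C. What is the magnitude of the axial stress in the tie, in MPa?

σ ≈ 106 MPa (compressive)

If the wall were absent the tie would grow by αΔT L = 13.2×10⁻⁶ × 49 × 1325 = 0.857 mm.
The gap closes (δ_free > 0.17 mm) and the wall then resists a further 0.857 − 0.17 = 0.687 mm of expansion.
So σ = E(δ_free − g)/L = 204×10³ × 0.687/1325 = 105.8 MPa.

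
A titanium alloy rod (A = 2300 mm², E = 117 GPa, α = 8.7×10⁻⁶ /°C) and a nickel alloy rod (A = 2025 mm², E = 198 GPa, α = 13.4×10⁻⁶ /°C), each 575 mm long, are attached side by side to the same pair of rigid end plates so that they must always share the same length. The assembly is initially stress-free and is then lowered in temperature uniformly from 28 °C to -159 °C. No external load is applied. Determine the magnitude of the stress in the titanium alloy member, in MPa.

σ ≈ 61.5 MPa (compressive)

Equilibrium of a rigid end plate with no external load gives equal and opposite internal forces ±P in the two members. Since α_{nickel alloy} > α_{titanium alloy}, cooling drives the nickel alloy into tension and the titanium alloy into compression.
Equating the net (thermal + elastic) strains gives |α₁ − α₂|·ΔT = P·[1/(A₁E₁) + 1/(A₂E₂)].
|α₁ − α₂|·ΔT = 4.7×10⁻⁶ × 187 = 0.0008789.
1/(A₁E₁) + 1/(A₂E₂) = 1/(2300×117×10³) + 1/(2025×198×10³) = 6.21×10⁻⁹ N⁻¹.
P = 0.0008789 / 6.21×10⁻⁹ = 141500 N = 141.5 kN.
σ_{titanium alloy} = P/A₁ = 141500/2300 = 61.53 MPa, compressive.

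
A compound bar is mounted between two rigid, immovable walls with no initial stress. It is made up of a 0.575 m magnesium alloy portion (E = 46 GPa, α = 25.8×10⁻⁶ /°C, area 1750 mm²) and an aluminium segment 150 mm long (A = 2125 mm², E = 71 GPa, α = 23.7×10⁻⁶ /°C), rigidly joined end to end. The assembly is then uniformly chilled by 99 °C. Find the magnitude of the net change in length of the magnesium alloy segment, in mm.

If the supports were absent, the total length change would be Σ αᵢΔT Lᵢ = 25.8×10⁻⁶×99×575 + 23.7×10⁻⁶×99×150 = 1.821 mm.
The walls prevent any net length change, so an axial force P (same in every segment) develops. Compatibility: P · Σ Lᵢ/(AᵢEᵢ) = δ_free.
Σ Lᵢ/(AᵢEᵢ) = 575/(1750×46×10³) + 150/(2125×71×10³) = 8.137×10⁻⁶ mm/N.
So P = 1.821 / 8.137×10⁻⁶ = 223.7 kN, tensile.
For the magnesium alloy segment, free thermal change = 25.8×10⁻⁶×99×575 = 1.469 mm and elastic change from P = 223700×575/(1750×46×10³) = 1.598 mm; these oppose, so the net change is 0.129 mm (segment lengthens).

|ΔL| ≈ 0.129 mm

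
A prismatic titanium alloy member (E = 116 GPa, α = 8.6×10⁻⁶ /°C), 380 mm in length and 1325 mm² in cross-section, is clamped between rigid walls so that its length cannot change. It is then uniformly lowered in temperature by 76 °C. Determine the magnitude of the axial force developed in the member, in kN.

Full restraint means ε = 0, so the stress is σ = EαΔT = 116×10³ × 8.6×10⁻⁶ × 76 = 75.82 MPa.
P = AEαΔT = 1325 × 116×10³ × 8.6×10⁻⁶ × 76 = 100.5 kN (tensile).

P ≈ 100 kN (tensile)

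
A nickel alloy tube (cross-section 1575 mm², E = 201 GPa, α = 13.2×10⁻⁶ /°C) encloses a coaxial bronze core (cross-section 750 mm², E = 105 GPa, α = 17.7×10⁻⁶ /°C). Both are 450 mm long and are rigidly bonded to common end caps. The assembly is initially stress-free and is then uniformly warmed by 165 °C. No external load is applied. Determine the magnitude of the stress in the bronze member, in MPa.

Equilibrium of a rigid end plate with no external load gives equal and opposite internal forces ±P in the two members. Since α_{bronze} > α_{nickel alloy}, heating drives the bronze into compression and the nickel alloy into tension.
Compatibility of the two members (thermal + elastic change equal): (α₁ − α₂)ΔT = P·[1/(A₁E₁) + 1/(A₂E₂)].
|α₁ − α₂|·ΔT = 4.5×10⁻⁶ × 165 = 0.0007425.
1/(A₁E₁) + 1/(A₂E₂) = 1/(1575×201×10³) + 1/(750×105×10³) = 1.586×10⁻⁸ N⁻¹.
So P = 0.0007425 / 1.586×10⁻⁸ = 46.82 kN.
σ_{bronze} = P/A₂ = 46820/750 = 62.43 MPa, compressive.

σ ≈ 62.4 MPa (compressive)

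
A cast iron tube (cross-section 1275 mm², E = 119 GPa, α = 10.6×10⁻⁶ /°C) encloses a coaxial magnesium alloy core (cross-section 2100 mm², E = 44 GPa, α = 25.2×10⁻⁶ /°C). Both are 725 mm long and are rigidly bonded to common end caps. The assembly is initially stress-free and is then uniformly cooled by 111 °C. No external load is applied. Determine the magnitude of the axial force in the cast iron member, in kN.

P ≈ 93.1 kN (compressive in the cast iron)

Equilibrium of a rigid end plate with no external load gives equal and opposite internal forces ±P in the two members. Since α_{magnesium alloy} > α_{cast iron}, cooling drives the magnesium alloy into tension and the cast iron into compression.
Compatibility of the two members (thermal + elastic change equal): (α₁ − α₂)ΔT = P·[1/(A₁E₁) + 1/(A₂E₂)].
|α₁ − α₂|·ΔT = 14.6×10⁻⁶ × 111 = 0.001621.
1/(A₁E₁) + 1/(A₂E₂) = 1/(1275×119×10³) + 1/(2100×44×10³) = 1.741×10⁻⁸ N⁻¹.
P = 0.001621 / 1.741×10⁻⁸ = 93070 N = 93.07 kN.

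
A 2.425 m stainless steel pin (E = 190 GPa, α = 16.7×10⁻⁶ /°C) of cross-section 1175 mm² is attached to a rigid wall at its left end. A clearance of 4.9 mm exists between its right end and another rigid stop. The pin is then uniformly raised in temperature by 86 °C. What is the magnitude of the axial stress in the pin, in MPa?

σ ≈ 0 MPa

Free thermal elongation = αΔT L = 16.7×10⁻⁶ × 86 × 2425 = 3.483 mm.
Since δ_free = 3.48 mm is less than the 4.9 mm gap, the pin never touches the wall. No axial force develops.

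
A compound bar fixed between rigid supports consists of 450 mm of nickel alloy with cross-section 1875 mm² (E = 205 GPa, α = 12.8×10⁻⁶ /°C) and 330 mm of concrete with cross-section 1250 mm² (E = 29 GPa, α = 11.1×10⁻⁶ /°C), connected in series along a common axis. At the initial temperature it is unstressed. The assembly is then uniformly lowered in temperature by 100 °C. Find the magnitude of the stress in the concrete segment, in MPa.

σ ≈ 73.4 MPa (tensile)

With the walls removed the bar would change length by δ_free = Σ αᵢΔT Lᵢ = 12.8×10⁻⁶×100×450 + 11.1×10⁻⁶×100×330 = 0.9423 mm.
Since the ends are fixed, an axial force P builds up, equal in every segment, with P · Σ Lᵢ/(AᵢEᵢ) = δ_free.
Σ Lᵢ/(AᵢEᵢ) = 450/(1875×205×10³) + 330/(1250×29×10³) = 1.027×10⁻⁵ mm/N.
P = 0.9423 / 1.027×10⁻⁵ = 91720 N = 91.72 kN, tensile.
σ_{concrete} = P / A = 91720 / 1250 = 73.37 MPa.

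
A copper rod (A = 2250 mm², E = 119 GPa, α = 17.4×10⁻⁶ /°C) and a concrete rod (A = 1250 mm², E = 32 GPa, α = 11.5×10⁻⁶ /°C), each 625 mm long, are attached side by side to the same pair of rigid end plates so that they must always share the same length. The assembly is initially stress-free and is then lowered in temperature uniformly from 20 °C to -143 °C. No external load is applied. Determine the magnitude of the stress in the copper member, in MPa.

Equilibrium of a rigid end plate with no external load gives equal and opposite internal forces ±P in the two members. Since α_{copper} > α_{concrete}, cooling drives the copper into tension and the concrete into compression.
Compatibility of the two members (thermal + elastic change equal): (α₁ − α₂)ΔT = P·[1/(A₁E₁) + 1/(A₂E₂)].
|α₁ − α₂|·ΔT = 5.9×10⁻⁶ × 163 = 0.0009617.
1/(A₁E₁) + 1/(A₂E₂) = 1/(2250×119×10³) + 1/(1250×32×10³) = 2.873×10⁻⁸ N⁻¹.
P = 0.0009617 / 2.873×10⁻⁸ = 33470 N = 33.47 kN.
σ_{copper} = P/A₁ = 33470/2250 = 14.87 MPa, tensile.

σ ≈ 14.9 MPa (tensile)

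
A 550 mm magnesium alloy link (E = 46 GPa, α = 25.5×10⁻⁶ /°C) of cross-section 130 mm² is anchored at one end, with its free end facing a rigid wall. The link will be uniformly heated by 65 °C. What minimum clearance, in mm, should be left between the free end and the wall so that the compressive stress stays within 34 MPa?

g ≈ 0.505 mm

Free expansion if unrestrained: δ_free = αΔT L = 25.5×10⁻⁶ × 65 × 550 = 0.9116 mm.
A stress of 34 MPa corresponds to the wall pushing the link back by σL/E = 34×550/(46×10³) = 0.4065 mm.
So the gap has to take up the difference, g_min = δ_free − σL/E = 0.9116 − 0.4065 = 0.5051 mm.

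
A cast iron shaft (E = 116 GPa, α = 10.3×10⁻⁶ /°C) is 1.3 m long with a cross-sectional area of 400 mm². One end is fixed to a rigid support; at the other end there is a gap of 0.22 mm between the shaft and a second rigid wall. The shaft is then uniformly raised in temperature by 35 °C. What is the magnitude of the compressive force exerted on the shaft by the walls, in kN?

P ≈ 8.87 kN

Free thermal elongation = αΔT L = 10.3×10⁻⁶ × 35 × 1300 = 0.4686 mm.
After closing the 0.22 mm clearance, 0.4686 − 0.22 = 0.2486 mm of expansion remains to be suppressed by the wall.
Compatibility: PL/(AE) = 0.2486 mm, so σ = P/A = E × (0.2486/1300) = 22.19 MPa.
Force on the wall = σA = 22.19 × 400 mm² = 8.875 kN.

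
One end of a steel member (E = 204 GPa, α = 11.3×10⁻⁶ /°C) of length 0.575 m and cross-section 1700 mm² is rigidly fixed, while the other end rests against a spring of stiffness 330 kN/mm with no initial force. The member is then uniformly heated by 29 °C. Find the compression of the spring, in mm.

The unrestrained thermal change is αΔT L = 11.3×10⁻⁶ × 29 × 575 = 0.1884 mm.
Let P be the compressive force at the spring. The member shortens elastically by PL/(AE) and the spring compresses by P/k; together these equal δ_free.
So P = δ_free / [L/(AE) + 1/k] = 0.1884 / [ 575/(1700×204×10³) + 1/(330×10³) ].
P = 0.1884 / 4.688×10⁻⁶ = 40190 N.
Spring compression = P/k = 40190/(330×10³) = 0.1218 mm.

δ ≈ 0.122 mm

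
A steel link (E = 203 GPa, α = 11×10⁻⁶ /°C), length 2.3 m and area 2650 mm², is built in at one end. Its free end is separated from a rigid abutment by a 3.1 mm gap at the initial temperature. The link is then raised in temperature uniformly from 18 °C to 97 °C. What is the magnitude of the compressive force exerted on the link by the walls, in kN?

If the wall were absent the link would grow by αΔT L = 11×10⁻⁶ × 79 × 2300 = 1.999 mm.
This is smaller than the 3.1 mm clearance, so the link expands freely without reaching the stop — the stress is zero.

P ≈ 0 kN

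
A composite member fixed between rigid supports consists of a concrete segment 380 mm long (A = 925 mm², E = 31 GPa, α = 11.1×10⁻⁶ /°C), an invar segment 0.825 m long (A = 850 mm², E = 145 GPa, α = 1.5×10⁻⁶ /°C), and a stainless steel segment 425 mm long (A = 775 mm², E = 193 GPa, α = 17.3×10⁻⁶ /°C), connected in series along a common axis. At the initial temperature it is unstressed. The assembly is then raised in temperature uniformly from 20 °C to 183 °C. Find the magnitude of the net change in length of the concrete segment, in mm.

If the supports were absent, the total length change would be Σ αᵢΔT Lᵢ = 11.1×10⁻⁶×163×380 + 1.5×10⁻⁶×163×825 + 17.3×10⁻⁶×163×425 = 2.088 mm.
The rigid supports impose zero overall length change; the single axial force P common to all segments must satisfy P Σ Lᵢ/(AᵢEᵢ) = δ_free.
The series flexibility is Σ Lᵢ/(AᵢEᵢ) = 380/(925×31×10³) + 825/(850×145×10³) + 425/(775×193×10³) = 2.279×10⁻⁵ mm/N.
So P = 2.088 / 2.279×10⁻⁵ = 91.62 kN, compressive.
For the concrete segment, free thermal change = 11.1×10⁻⁶×163×380 = 0.6875 mm and elastic change from P = 91620×380/(925×31×10³) = 1.214 mm; these oppose, so the net change is 0.527 mm (segment shortens).

|ΔL| ≈ 0.527 mm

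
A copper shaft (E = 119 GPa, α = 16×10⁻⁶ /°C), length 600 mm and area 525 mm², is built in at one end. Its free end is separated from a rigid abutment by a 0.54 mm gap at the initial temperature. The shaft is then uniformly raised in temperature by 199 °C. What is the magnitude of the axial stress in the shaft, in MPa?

Free thermal elongation = αΔT L = 16×10⁻⁶ × 199 × 600 = 1.91 mm.
After closing the 0.54 mm clearance, 1.91 − 0.54 = 1.37 mm of expansion remains to be suppressed by the wall.
That suppressed elongation corresponds to σ = E·Δ/L = 119×10³ × 1.37/600 = 271.8 MPa.

σ ≈ 272 MPa (compressive)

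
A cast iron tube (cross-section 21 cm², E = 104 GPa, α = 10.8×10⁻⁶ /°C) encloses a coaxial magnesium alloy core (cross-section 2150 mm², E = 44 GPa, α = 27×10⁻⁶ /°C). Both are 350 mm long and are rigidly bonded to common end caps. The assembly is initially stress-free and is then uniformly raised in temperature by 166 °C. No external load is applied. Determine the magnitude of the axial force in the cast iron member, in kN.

P ≈ 178 kN (tensile in the cast iron)

Equilibrium of a rigid end plate with no external load gives equal and opposite internal forces ±P in the two members. Since α_{magnesium alloy} > α_{cast iron}, heating drives the magnesium alloy into compression and the cast iron into tension.
Setting the final lengths equal and cancelling L: (α₁ − α₂)ΔT = P/(A₁E₁) + P/(A₂E₂).
|α₁ − α₂|·ΔT = 16.2×10⁻⁶ × 166 = 0.002689.
1/(A₁E₁) + 1/(A₂E₂) = 1/(2100×104×10³) + 1/(2150×44×10³) = 1.515×10⁻⁸ N⁻¹.
So P = 0.002689 / 1.515×10⁻⁸ = 177.5 kN.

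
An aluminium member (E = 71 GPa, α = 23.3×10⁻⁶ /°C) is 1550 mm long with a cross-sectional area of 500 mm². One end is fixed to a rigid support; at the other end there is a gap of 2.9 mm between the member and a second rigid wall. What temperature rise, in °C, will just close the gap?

Contact occurs when the free expansion equals the gap: αΔT L = 2.9 mm.
So ΔT = g/(αL) = 2.9/(23.3×10⁻⁶ × 1550) = 80.3 °C.

ΔT ≈ 80.3 °C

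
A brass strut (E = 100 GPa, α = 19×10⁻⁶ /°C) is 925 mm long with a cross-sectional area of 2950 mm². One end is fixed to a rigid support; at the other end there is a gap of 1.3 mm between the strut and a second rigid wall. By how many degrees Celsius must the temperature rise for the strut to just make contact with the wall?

ΔT ≈ 74 °C

Contact occurs when the free expansion equals the gap: αΔT L = 1.3 mm.
So ΔT = g/(αL) = 1.3/(19×10⁻⁶ × 925) = 73.97 °C.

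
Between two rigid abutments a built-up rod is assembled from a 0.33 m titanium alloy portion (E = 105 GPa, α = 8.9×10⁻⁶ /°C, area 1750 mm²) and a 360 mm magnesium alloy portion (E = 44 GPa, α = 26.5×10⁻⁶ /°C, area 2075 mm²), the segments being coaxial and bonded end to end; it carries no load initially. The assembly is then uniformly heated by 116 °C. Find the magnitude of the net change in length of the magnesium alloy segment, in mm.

With the walls removed the bar would change length by δ_free = Σ αᵢΔT Lᵢ = 8.9×10⁻⁶×116×330 + 26.5×10⁻⁶×116×360 = 1.447 mm.
The rigid supports impose zero overall length change; the single axial force P common to all segments must satisfy P Σ Lᵢ/(AᵢEᵢ) = δ_free.
The series flexibility is Σ Lᵢ/(AᵢEᵢ) = 330/(1750×105×10³) + 360/(2075×44×10³) = 5.739×10⁻⁶ mm/N.
P = 1.447 / 5.739×10⁻⁶ = 252200 N = 252.2 kN, compressive.
For the magnesium alloy segment, free thermal change = 26.5×10⁻⁶×116×360 = 1.107 mm and elastic change from P = 252200×360/(2075×44×10³) = 0.9944 mm; these oppose, so the net change is 0.112 mm (segment lengthens).

|ΔL| ≈ 0.112 mm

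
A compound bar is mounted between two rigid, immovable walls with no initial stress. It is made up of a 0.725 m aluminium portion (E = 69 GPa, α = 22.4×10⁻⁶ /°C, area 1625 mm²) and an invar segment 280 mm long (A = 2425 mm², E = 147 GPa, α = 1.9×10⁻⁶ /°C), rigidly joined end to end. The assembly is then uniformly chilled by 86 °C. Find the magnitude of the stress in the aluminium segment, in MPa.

σ ≈ 122 MPa (tensile)

If the supports were absent, the total length change would be Σ αᵢΔT Lᵢ = 22.4×10⁻⁶×86×725 + 1.9×10⁻⁶×86×280 = 1.442 mm.
The rigid supports impose zero overall length change; the single axial force P common to all segments must satisfy P Σ Lᵢ/(AᵢEᵢ) = δ_free.
The series flexibility is Σ Lᵢ/(AᵢEᵢ) = 725/(1625×69×10³) + 280/(2425×147×10³) = 7.251×10⁻⁶ mm/N.
So P = 1.442 / 7.251×10⁻⁶ = 198.9 kN, tensile.
σ_{aluminium} = P / A = 198900 / 1625 = 122.4 MPa.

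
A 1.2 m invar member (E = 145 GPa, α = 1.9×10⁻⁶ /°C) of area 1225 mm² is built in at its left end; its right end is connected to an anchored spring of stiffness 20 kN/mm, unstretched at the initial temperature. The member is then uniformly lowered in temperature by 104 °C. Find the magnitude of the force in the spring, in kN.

The unrestrained thermal change is αΔT L = 1.9×10⁻⁶ × 104 × 1200 = 0.2371 mm.
Let P be the tensile force in the spring. The member extends elastically by PL/(AE) and the spring stretches by P/k; together these equal δ_free.
So P = δ_free / [L/(AE) + 1/k] = 0.2371 / [ 1200/(1225×145×10³) + 1/(20×10³) ].
P = 0.2371 / 5.676×10⁻⁵ = 4178 N.

P ≈ 4.18 kN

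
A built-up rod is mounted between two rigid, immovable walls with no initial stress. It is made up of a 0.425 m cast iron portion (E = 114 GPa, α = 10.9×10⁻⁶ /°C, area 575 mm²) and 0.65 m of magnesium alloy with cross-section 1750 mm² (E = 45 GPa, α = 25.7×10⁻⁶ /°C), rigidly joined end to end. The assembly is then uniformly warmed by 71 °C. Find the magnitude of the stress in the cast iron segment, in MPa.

Free thermal expansion of the whole bar: Σ αᵢΔT Lᵢ = 10.9×10⁻⁶×71×425 + 25.7×10⁻⁶×71×650 = 1.515 mm.
The walls prevent any net length change, so an axial force P (same in every segment) develops. Compatibility: P · Σ Lᵢ/(AᵢEᵢ) = δ_free.
Σ Lᵢ/(AᵢEᵢ) = 425/(575×114×10³) + 650/(1750×45×10³) = 1.474×10⁻⁵ mm/N.
P = 1.515 / 1.474×10⁻⁵ = 102800 N = 102.8 kN, compressive.
σ_{cast iron} = P / A = 102800 / 575 = 178.8 MPa.

σ ≈ 179 MPa (compressive)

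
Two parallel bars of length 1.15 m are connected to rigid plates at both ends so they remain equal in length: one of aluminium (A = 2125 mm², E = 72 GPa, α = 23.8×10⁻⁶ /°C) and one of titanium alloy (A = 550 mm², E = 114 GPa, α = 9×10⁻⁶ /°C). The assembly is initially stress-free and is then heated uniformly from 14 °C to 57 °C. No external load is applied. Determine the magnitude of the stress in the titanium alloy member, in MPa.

σ ≈ 51.5 MPa (tensile)

Equilibrium of a rigid end plate with no external load gives equal and opposite internal forces ±P in the two members. Since α_{aluminium} > α_{titanium alloy}, heating drives the aluminium into compression and the titanium alloy into tension.
Equating the net (thermal + elastic) strains gives |α₁ − α₂|·ΔT = P·[1/(A₁E₁) + 1/(A₂E₂)].
|α₁ − α₂|·ΔT = 14.8×10⁻⁶ × 43 = 0.0006364.
1/(A₁E₁) + 1/(A₂E₂) = 1/(2125×72×10³) + 1/(550×114×10³) = 2.248×10⁻⁸ N⁻¹.
So P = 0.0006364 / 2.248×10⁻⁸ = 28.3 kN.
σ_{titanium alloy} = P/A₂ = 28300/550 = 51.46 MPa, tensile.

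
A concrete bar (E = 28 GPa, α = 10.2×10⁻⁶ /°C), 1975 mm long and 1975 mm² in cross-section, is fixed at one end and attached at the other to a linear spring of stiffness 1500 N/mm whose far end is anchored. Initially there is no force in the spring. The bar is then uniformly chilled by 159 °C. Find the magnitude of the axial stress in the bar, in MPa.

If the spring were absent the bar would shorten by αΔT L = 10.2×10⁻⁶ × 159 × 1975 = 3.203 mm.
With a force P in the spring, the elastic change of the bar is PL/(AE) and that of the spring is P/k; compatibility requires their sum to equal δ_free.
So P = δ_free / [L/(AE) + 1/k] = 3.203 / [ 1975/(1975×28×10³) + 1/(1500) ].
P = 3.203 / 0.0007024 = 4560 N.
σ = P/A = 4560/1975 = 2.309 MPa.

σ ≈ 2.31 MPa (tensile)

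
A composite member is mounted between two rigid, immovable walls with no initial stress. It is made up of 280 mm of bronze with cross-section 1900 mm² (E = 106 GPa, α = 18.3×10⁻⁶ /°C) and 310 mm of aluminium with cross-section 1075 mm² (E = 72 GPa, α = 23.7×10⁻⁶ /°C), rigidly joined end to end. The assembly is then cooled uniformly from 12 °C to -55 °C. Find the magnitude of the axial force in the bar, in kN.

P ≈ 155 kN (tensile)

If the supports were absent, the total length change would be Σ αᵢΔT Lᵢ = 18.3×10⁻⁶×67×280 + 23.7×10⁻⁶×67×310 = 0.8356 mm.
Since the ends are fixed, an axial force P builds up, equal in every segment, with P · Σ Lᵢ/(AᵢEᵢ) = δ_free.
Σ Lᵢ/(AᵢEᵢ) = 280/(1900×106×10³) + 310/(1075×72×10³) = 5.395×10⁻⁶ mm/N.
So P = 0.8356 / 5.395×10⁻⁶ = 154.9 kN, tensile.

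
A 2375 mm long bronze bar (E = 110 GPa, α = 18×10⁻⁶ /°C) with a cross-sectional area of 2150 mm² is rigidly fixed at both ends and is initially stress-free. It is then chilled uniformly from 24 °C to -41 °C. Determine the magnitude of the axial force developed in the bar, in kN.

Full restraint means ε = 0, so the stress is σ = EαΔT = 110×10³ × 18×10⁻⁶ × 65 = 128.7 MPa.
P = AEαΔT = 2150 × 110×10³ × 18×10⁻⁶ × 65 = 276.7 kN (tensile).

P ≈ 277 kN (tensile)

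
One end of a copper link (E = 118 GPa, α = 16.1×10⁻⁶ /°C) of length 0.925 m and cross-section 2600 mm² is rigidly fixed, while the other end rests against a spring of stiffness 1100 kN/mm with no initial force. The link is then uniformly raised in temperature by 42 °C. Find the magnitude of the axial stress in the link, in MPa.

σ ≈ 61.3 MPa (compressive)

Free thermal expansion: δ_free = αΔT L = 16.1×10⁻⁶ × 42 × 925 = 0.6255 mm.
Let P be the compressive force at the spring. The link shortens elastically by PL/(AE) and the spring compresses by P/k; together these equal δ_free.
So P = δ_free / [L/(AE) + 1/k] = 0.6255 / [ 925/(2600×118×10³) + 1/(1100×10³) ].
P = 0.6255 / 3.924×10⁻⁶ = 159400 N.
σ = P/A = 159400/2600 = 61.31 MPa.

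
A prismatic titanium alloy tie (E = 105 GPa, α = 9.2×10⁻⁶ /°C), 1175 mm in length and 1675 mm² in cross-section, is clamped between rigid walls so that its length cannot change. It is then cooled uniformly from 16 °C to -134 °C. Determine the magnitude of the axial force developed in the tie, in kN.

P ≈ 243 kN (tensile)

With zero net strain, σ = E·αΔT = 105 GPa × 9.2×10⁻⁶ × 150 = 144.9 MPa.
P = AEαΔT = 1675 × 105×10³ × 9.2×10⁻⁶ × 150 = 242.7 kN (tensile).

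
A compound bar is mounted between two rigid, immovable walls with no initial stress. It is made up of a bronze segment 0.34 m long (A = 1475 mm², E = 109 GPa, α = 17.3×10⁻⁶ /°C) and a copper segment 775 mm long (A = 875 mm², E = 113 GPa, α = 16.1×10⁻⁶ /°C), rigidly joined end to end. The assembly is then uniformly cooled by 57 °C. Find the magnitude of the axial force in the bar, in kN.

P ≈ 105 kN (tensile)

Free thermal contraction of the whole bar: Σ αᵢΔT Lᵢ = 17.3×10⁻⁶×57×340 + 16.1×10⁻⁶×57×775 = 1.046 mm.
The rigid supports impose zero overall length change; the single axial force P common to all segments must satisfy P Σ Lᵢ/(AᵢEᵢ) = δ_free.
The series flexibility is Σ Lᵢ/(AᵢEᵢ) = 340/(1475×109×10³) + 775/(875×113×10³) = 9.953×10⁻⁶ mm/N.
P = 1.046 / 9.953×10⁻⁶ = 105100 N = 105.1 kN, tensile.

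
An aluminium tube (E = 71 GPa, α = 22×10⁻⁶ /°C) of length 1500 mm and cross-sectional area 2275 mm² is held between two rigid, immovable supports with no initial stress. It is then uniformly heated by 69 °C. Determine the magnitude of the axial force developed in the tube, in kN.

P ≈ 245 kN (compressive)

Full restraint means ε = 0, so the stress is σ = EαΔT = 71×10³ × 22×10⁻⁶ × 69 = 107.8 MPa.
Axial force P = σA = 107.8 × 2275 = 245200 N = 245.2 kN, compressive.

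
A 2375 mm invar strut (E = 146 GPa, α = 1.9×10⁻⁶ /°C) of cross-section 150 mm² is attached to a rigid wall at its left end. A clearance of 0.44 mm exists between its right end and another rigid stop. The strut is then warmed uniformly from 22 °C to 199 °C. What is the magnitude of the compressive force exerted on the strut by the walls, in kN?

P ≈ 3.31 kN

If the wall were absent the strut would grow by αΔT L = 1.9×10⁻⁶ × 177 × 2375 = 0.7987 mm.
This exceeds the 0.44 mm gap, so the wall pushes back. The portion of expansion that must be recovered elastically is δ_free − gap = 0.7987 − 0.44 = 0.3587 mm.
So σ = E(δ_free − g)/L = 146×10³ × 0.3587/2375 = 22.05 MPa.
Force on the wall = σA = 22.05 × 150 mm² = 3.308 kN.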